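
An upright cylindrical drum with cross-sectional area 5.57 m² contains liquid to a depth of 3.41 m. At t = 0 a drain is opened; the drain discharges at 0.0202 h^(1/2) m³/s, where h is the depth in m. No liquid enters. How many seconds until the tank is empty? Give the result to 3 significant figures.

With no inflow, A dh/dt = −0.0202 √h.
This is separable: 2 d(√h)/dt = −0.0202/A, so √h = √h₀ − (0.0202/(2A)) t.
Set h = 0: 2√h₀ = (0.0202/A) t_empty ⇒ t_empty = 2A√h₀/0.0202.
t_empty = 2·5.57·√3.41/0.0202 = 11.140·1.8466/0.0202 = 1018.4 s.

1020 s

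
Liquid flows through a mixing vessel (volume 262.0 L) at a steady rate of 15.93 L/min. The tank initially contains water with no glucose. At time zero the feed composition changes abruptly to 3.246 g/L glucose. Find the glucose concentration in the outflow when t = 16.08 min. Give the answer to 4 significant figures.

Mass balance on the solute (V constant): V dC/dt = Q(C_in − C).
So dC/dt = (C_in − C)/τ with τ = V/Q = 262.0/15.93 = 16.4470 min.
This is linear first-order; C(t) = C_in + (C₀ − C_in) e^(−t/τ).
C(16.08) = 3.246 + (0 − 3.246)·e^(−16.08/16.4470) = 3.246 + (-3.24600)·0.376180 = 2.02492 g/L.

2.025 g/L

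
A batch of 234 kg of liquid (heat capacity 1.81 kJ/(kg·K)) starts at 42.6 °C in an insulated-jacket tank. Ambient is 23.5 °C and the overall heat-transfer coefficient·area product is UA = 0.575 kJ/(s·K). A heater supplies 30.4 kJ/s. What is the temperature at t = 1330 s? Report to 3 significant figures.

70.8 °C

Heat balance on the well-mixed liquid: M c_p dT/dt = −UA(T − T_amb) + Q̇.
dT/dt = (T_ss − T)/τ with T_ss = T_amb + Q̇/UA = 23.5 + 30.4/0.575 = 76.370 °C, τ = M c_p/UA = 234·1.81/0.575 = 736.59 s.
T approaches T_ss exponentially: T(t) = T_ss + (T₀ − T_ss) e^(−t/τ).
T(1330) = 76.370 + (-33.770)·0.16437 = 70.819 °C.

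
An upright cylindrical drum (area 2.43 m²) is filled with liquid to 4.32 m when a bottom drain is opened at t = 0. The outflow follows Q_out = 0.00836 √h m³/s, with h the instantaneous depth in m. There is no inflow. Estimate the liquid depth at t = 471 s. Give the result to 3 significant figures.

With no inflow, A dh/dt = −0.00836 √h.
This is separable: 2 d(√h)/dt = −0.00836/A, so √h = √h₀ − (0.00836/(2A)) t.
√h = √4.32 − 0.00836·471/(2·2.43) = 2.0785 − 0.81020 = 1.2683.
h = 1.2683² = 1.6085 m.

1.61 m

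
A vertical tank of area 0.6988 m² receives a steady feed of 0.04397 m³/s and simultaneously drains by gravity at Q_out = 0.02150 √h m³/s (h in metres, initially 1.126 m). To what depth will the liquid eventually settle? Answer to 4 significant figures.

Level balance: A dh/dt = 0.04397 − 0.02150 √h. Setting dh/dt = 0:
Q_in = 0.02150 √h_ss ⇒ √h_ss = 0.04397/0.02150 = 2.04512.
h_ss = 2.04512² = 4.18250 m. (Since h₀ = 1.126 m < h_ss, the level will rise toward this value.)

4.183 m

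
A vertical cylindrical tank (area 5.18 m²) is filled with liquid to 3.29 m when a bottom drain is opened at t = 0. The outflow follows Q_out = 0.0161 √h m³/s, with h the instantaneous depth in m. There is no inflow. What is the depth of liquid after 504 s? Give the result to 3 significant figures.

1.06 m

Mass balance (ρ constant): A dh/dt = −0.0161 √h.
Separate and integrate: 2(√h − √h₀) = −(0.0161/A) t.
√h = √3.29 − 0.0161·504/(2·5.18) = 1.8138 − 0.78324 = 1.0306.
h = 1.0306² = 1.0621 m.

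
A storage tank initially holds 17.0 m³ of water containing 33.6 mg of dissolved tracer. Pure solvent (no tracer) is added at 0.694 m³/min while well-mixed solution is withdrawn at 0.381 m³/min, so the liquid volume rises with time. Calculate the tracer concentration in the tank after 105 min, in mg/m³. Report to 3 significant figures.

Total volume: dV/dt = Q_in − Q_out = 0.31300 m³/min, so V(t) = 17.0 + 0.31300 t and V(105) = 49.865 m³.
Solute balance: dm/dt = 0 − Q_out C = −Q_out m/V(t).
Separate: dm/m = −Q_out dt/V(t) ⇒ ln(m/m₀) = −(Q_out/(Q_in−Q_out)) ln(V/V₀).
m = m₀ (V₀/V)^(Q_out/(Q_in−Q_out)) = 33.6 × (17.0/49.865)^(1.2173) = 9.0669 mg.
C = m/V = 9.0669/49.865 = 0.18183 mg/m³.

0.182 mg/m³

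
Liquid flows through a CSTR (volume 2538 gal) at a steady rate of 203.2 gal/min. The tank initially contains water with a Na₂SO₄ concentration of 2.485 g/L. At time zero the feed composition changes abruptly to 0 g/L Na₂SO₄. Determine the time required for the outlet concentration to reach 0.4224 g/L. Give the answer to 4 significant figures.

Species balance: V dC/dt = Q(C_in − C) ⇒ τ = V/Q = 12.4902 min.
C(t) = C_in + (C₀ − C_in) e^(−t/τ). Set C = 0.4224 and solve for t:
e^(−t/τ) = (C − C_in)/(C₀ − C_in) = (0.4224 − 0)/(2.485 − 0) = 0.169980
t = −τ ln(…) = 12.4902 × 1.77208 = 22.1335 min.

22.13 min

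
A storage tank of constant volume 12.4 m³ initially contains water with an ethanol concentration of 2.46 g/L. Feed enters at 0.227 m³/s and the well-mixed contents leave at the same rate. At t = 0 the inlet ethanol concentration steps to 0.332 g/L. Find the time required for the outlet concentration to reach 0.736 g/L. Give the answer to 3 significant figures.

90.8 s

Accumulation = in − out for the solute gives V dC/dt = Q(C_in − C), so τ = V/Q = 54.626 s.
C(t) = C_in + (C₀ − C_in) e^(−t/τ). Set C = 0.736 and solve for t:
e^(−t/τ) = (C − C_in)/(C₀ − C_in) = (0.736 − 0.332)/(2.46 − 0.332) = 0.18985
t = −τ ln(…) = 54.626 × 1.6615 = 90.762 s.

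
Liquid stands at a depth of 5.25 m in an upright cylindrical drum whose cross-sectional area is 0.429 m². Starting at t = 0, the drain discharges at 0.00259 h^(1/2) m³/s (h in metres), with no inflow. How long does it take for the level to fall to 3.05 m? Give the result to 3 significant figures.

180 s

With no inflow, A dh/dt = −0.00259 √h.
Separate and integrate: 2(√h − √h₀) = −(0.00259/A) t.
t = 2A(√h₀ − √h)/0.00259 = 2·0.429·(√5.25 − √3.05)/0.00259
  = 0.85800 × (2.2913 − 1.7464) / 0.00259 = 180.50 s.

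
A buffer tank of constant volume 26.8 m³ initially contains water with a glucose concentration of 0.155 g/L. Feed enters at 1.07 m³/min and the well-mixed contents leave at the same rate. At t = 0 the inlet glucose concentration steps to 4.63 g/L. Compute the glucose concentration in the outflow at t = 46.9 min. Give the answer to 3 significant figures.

Transient balance on the dissolved component: V dC/dt = Q(C_in − C).
So dC/dt = (C_in − C)/τ with τ = V/Q = 26.8/1.07 = 25.047 min.
Solution: C(t) = C_in + (C₀ − C_in) e^(−t/τ).
C(46.9) = 4.63 + (0.155 − 4.63)·e^(−46.9/25.047) = 4.63 + (-4.4750)·0.15374 = 3.9420 g/L.

3.94 g/L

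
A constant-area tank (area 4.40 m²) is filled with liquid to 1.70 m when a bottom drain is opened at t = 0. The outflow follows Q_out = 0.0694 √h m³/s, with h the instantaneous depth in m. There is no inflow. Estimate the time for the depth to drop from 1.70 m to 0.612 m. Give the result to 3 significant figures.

A dh/dt = −Q_out = −0.0694 √h.
∫ h^(−1/2) dh = −(0.0694/A) ∫ dt, giving 2√h = 2√h₀ − (0.0694/A) t.
t = 2A(√h₀ − √h)/0.0694 = 2·4.40·(√1.70 − √0.612)/0.0694
  = 8.8000 × (1.3038 − 0.78230) / 0.0694 = 66.131 s.

66.1 s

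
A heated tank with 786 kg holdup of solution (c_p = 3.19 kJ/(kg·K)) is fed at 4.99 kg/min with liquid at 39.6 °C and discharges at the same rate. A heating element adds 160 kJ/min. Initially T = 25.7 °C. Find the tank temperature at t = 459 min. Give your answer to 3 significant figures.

Heat balance on the well-mixed liquid: M c_p dT/dt = ṁ c_p (T_in − T) + 160.
Rearrange: dT/dt = (T_ss − T)/τ with τ = M/ṁ = 157.52 min and T_ss = T_in + Q̇/(ṁ c_p) = 49.651 °C.
This is linear first-order; T(t) = T_ss + (T₀ − T_ss) e^(−t/τ).
T(459) = 49.651 + (-23.951)·e^(−459/157.52) = 49.651 + (-23.951)·0.054258 = 48.352 °C.

48.4 °C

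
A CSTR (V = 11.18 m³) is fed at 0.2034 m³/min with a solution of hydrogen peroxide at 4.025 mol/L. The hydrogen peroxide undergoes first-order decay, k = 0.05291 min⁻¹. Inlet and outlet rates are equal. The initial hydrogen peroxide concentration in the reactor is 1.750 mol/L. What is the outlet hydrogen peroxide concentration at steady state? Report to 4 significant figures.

1.030 mol/L

Accumulation = in − out − consumed: V dC/dt = Q C_in − Q C − k V C.
Steady state (dC/dt = 0): C_ss = Q C_in/(Q + kV) = C_in/(1 + kV/Q).
C_ss = 0.2034·4.025/(0.2034 + 0.05291·11.18) = 0.818685/0.794934 = 1.02988 mol/L.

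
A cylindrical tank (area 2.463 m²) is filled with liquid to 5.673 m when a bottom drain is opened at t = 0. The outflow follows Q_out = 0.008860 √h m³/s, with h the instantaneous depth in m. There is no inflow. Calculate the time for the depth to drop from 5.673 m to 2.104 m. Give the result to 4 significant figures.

A dh/dt = −Q_out = −0.008860 √h.
∫ h^(−1/2) dh = −(0.008860/A) ∫ dt, giving 2√h = 2√h₀ − (0.008860/A) t.
t = 2A(√h₀ − √h)/0.008860 = 2·2.463·(√5.673 − √2.104)/0.008860
  = 4.92600 × (2.38181 − 1.45052) / 0.008860 = 517.780 s.

517.8 s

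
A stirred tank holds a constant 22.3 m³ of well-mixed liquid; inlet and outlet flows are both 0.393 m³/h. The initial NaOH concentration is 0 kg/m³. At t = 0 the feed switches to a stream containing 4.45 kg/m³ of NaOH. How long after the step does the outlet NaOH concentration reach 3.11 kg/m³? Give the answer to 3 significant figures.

68.1 h

Species balance on the tank: V dC/dt = Q(C_in − C), so τ = V/Q = 56.743 h.
C(t) = C_in + (C₀ − C_in) e^(−t/τ). Set C = 3.11 and solve for t:
e^(−t/τ) = (C − C_in)/(C₀ − C_in) = (3.11 − 4.45)/(0 − 4.45) = 0.30112
t = −τ ln(…) = 56.743 × 1.2002 = 68.105 h.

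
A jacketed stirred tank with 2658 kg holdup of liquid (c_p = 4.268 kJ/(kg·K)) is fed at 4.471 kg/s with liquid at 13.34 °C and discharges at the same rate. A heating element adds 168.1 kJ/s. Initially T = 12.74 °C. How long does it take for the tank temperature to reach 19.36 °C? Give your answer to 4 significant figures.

M c_p dT/dt = ṁ c_p (T_in − T) + Q̇.
τ = M/ṁ = 594.498 s; T_ss = T_in + Q̇/(ṁ c_p) = 22.1492 °C.
T(t) = T_ss + (T₀ − T_ss) e^(−t/τ). Set T = 19.36:
e^(−t/τ) = (19.36 − 22.1492)/(12.74 − 22.1492) = 0.296437
t = −594.498 · ln(0.296437) = 722.863 s.

722.9 s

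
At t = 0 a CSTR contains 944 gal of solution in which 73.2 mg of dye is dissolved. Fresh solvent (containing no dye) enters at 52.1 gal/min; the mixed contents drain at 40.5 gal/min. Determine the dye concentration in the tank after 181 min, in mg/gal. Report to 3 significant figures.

0.000404 mg/gal

Total volume: dV/dt = Q_in − Q_out = 11.600 gal/min, so V(t) = 944 + 11.600 t and V(181) = 3043.6 gal.
Solute balance: dm/dt = 0 − Q_out C = −Q_out m/V(t).
dm/m = −Q_out dt/(V₀ + 11.600 t); integrating gives ln(m/m₀) = −(Q_out/(Q_in−Q_out)) ln(V/V₀).
m = m₀ (V₀/V)^(Q_out/(Q_in−Q_out)) = 73.2 × (944/3043.6)^(3.4914) = 1.2287 mg.
C = m/V = 1.2287/3043.6 = 0.00040369 mg/gal.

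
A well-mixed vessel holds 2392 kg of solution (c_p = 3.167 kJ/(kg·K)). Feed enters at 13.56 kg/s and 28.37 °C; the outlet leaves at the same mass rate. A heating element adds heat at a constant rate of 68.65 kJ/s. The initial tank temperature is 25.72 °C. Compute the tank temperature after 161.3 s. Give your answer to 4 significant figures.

28.27 °C

Energy balance: M c_p dT/dt = ṁ c_p (T_in − T) + 68.65.
Rearrange: dT/dt = (T_ss − T)/τ with τ = M/ṁ = 176.401 s and T_ss = T_in + Q̇/(ṁ c_p) = 29.9686 °C.
T approaches T_ss exponentially: T(t) = T_ss + (T₀ − T_ss) e^(−t/τ).
T(161.3) = 29.9686 + (-4.24857)·e^(−161.3/176.401) = 29.9686 + (-4.24857)·0.400760 = 28.2659 °C.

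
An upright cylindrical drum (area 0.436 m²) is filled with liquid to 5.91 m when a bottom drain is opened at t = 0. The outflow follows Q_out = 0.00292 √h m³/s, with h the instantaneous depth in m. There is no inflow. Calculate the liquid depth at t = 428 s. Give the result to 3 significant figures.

0.996 m

Mass balance (ρ constant): A dh/dt = −0.00292 √h.
Separate and integrate: 2(√h − √h₀) = −(0.00292/A) t.
√h = √5.91 − 0.00292·428/(2·0.436) = 2.4310 − 1.4332 = 0.99784.
h = 0.99784² = 0.99568 m.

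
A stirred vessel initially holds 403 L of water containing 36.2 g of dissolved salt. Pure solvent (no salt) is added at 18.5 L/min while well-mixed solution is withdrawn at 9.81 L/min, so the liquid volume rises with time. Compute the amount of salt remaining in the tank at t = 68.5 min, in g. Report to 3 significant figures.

Total volume: dV/dt = Q_in − Q_out = 8.6900 L/min, so V(t) = 403 + 8.6900 t and V(68.5) = 998.26 L.
Solute balance: dm/dt = 0 − Q_out C = −Q_out m/V(t).
dm/m = −Q_out dt/(V₀ + 8.6900 t); integrating gives ln(m/m₀) = −(Q_out/(Q_in−Q_out)) ln(V/V₀).
m = m₀ (V₀/V)^(Q_out/(Q_in−Q_out)) = 36.2 × (403/998.26)^(1.1289) = 13.002 g.

13.0 g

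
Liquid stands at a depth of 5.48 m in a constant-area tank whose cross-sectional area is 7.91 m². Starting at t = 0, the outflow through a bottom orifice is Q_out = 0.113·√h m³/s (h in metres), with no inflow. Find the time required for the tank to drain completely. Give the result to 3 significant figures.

With no inflow, A dh/dt = −0.113 √h.
∫ h^(−1/2) dh = −(0.113/A) ∫ dt, giving 2√h = 2√h₀ − (0.113/A) t.
Tank is empty when √h = 0: t_empty = 2A√h₀/0.113.
t_empty = 2·7.91·√5.48/0.113 = 15.820·2.3409/0.113 = 327.73 s.

328 s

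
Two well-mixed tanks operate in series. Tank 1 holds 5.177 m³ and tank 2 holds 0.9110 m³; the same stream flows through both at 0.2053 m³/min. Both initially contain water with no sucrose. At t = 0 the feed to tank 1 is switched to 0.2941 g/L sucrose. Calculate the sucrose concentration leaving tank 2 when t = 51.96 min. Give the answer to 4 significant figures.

0.2486 g/L

Species balance on tank i: dCᵢ/dt = (Cᵢ₋₁ − Cᵢ)/τᵢ with τᵢ = Vᵢ/Q.
τ₁ = 5.177/0.2053 = 25.2168 min; τ₂ = 0.9110/0.2053 = 4.43741 min.
Solving the cascade with C₁(0)=C₂(0)=0 gives C₂(t) = C_in[1 − (τ₁ e^(−t/τ₁) − τ₂ e^(−t/τ₂))/(τ₁ − τ₂)].
At t = 51.96: e^(−t/τ₁) = 0.127386, e^(−t/τ₂) = 8.21510e-06.
C₂ = 0.2941·[1 − (25.2168·0.127386 − 4.43741·8.21510e-06)/(20.7793)] = 0.2941·0.845413 = 0.248636 g/L.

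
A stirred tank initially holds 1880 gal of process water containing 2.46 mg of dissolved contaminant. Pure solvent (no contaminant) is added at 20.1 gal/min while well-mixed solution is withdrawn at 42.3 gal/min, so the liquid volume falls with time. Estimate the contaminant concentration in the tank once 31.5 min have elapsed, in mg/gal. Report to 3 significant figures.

0.000859 mg/gal

Total volume: dV/dt = Q_in − Q_out = -22.200 gal/min, so V(t) = 1880 − 22.200 t and V(31.5) = 1180.7 gal.
Species balance (pure solvent in): dm/dt = −Q_out · m/V(t).
Separate: dm/m = −Q_out dt/V(t) ⇒ ln(m/m₀) = −(Q_out/(Q_in−Q_out)) ln(V/V₀).
m = m₀ (V₀/V)^(Q_out/(Q_in−Q_out)) = 2.46 × (1880/1180.7)^(-1.9054) = 1.0139 mg.
C = m/V = 1.0139/1180.7 = 0.00085875 mg/gal.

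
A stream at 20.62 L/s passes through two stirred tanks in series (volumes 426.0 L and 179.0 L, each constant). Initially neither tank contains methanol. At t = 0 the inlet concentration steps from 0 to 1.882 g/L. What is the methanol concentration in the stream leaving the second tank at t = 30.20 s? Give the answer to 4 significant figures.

Time constants: τᵢ = Vᵢ/Q for each well-mixed tank.
τ₁ = 426.0/20.62 = 20.6596 s; τ₂ = 179.0/20.62 = 8.68089 s.
Tank 1: C₁ = C_in(1 − e^(−t/τ₁)). Tank 2 (τ₁ ≠ τ₂): C₂ = C_in[1 − (τ₁ e^(−t/τ₁) − τ₂ e^(−t/τ₂))/(τ₁ − τ₂)].
At t = 30.20: e^(−t/τ₁) = 0.231820, e^(−t/τ₂) = 0.0308412.
C₂ = 1.882·[1 − (20.6596·0.231820 − 8.68089·0.0308412)/(11.9787)] = 1.882·0.622531 = 1.17160 g/L.

1.172 g/L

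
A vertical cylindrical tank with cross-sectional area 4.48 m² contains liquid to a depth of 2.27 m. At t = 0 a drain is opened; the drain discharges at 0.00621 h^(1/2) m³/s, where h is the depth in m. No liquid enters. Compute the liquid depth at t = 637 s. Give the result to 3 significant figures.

1.13 m

With no inflow, A dh/dt = −0.00621 √h.
Separate and integrate: 2(√h − √h₀) = −(0.00621/A) t.
√h = √2.27 − 0.00621·637/(2·4.48) = 1.5067 − 0.44149 = 1.0652.
h = 1.0652² = 1.1346 m.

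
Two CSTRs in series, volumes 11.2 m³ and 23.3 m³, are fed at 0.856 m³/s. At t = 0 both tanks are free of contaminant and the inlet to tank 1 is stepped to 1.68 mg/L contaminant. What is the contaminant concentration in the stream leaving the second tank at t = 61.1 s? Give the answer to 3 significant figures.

1.35 mg/L

Each tank obeys Vᵢ dCᵢ/dt = Q(Cᵢ₋₁ − Cᵢ), so τᵢ = Vᵢ/Q.
τ₁ = 11.2/0.856 = 13.084 s; τ₂ = 23.3/0.856 = 27.220 s.
Tank 1: C₁ = C_in(1 − e^(−t/τ₁)). Tank 2 (τ₁ ≠ τ₂): C₂ = C_in[1 − (τ₁ e^(−t/τ₁) − τ₂ e^(−t/τ₂))/(τ₁ − τ₂)].
At t = 61.1: e^(−t/τ₁) = 0.0093743, e^(−t/τ₂) = 0.10596.
C₂ = 1.68·[1 − (13.084·0.0093743 − 27.220·0.10596)/(-14.136)] = 1.68·0.80464 = 1.3518 mg/L.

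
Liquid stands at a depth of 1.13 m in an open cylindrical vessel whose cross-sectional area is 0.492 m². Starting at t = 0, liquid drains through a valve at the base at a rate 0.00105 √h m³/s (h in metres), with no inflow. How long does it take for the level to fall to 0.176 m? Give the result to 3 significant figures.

Volume balance on the tank: A dh/dt = −0.00105 √h.
∫ h^(−1/2) dh = −(0.00105/A) ∫ dt, giving 2√h = 2√h₀ − (0.00105/A) t.
t = 2A(√h₀ − √h)/0.00105 = 2·0.492·(√1.13 − √0.176)/0.00105
  = 0.98400 × (1.0630 − 0.41952) / 0.00105 = 603.04 s.

603 s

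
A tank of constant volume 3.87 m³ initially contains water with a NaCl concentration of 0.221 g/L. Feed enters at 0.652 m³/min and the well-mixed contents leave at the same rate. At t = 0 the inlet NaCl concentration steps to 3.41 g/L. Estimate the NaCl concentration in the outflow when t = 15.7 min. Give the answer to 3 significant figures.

Accumulation = in − out for the solute gives V dC/dt = Q(C_in − C).
So dC/dt = (C_in − C)/τ with τ = V/Q = 3.87/0.652 = 5.9356 min.
C approaches C_in exponentially: C(t) = C_in + (C₀ − C_in) e^(−t/τ).
C(15.7) = 3.41 + (0.221 − 3.41)·e^(−15.7/5.9356) = 3.41 + (-3.1890)·0.071001 = 3.1836 g/L.

3.18 g/L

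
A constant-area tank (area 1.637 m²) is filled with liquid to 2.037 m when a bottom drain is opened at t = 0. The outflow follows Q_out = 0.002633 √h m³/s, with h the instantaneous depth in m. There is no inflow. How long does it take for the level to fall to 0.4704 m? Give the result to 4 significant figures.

A dh/dt = −Q_out = −0.002633 √h.
This is separable: 2 d(√h)/dt = −0.002633/A, so √h = √h₀ − (0.002633/(2A)) t.
t = 2A(√h₀ − √h)/0.002633 = 2·1.637·(√2.037 − √0.4704)/0.002633
  = 3.27400 × (1.42724 − 0.685857) / 0.002633 = 921.865 s.

921.9 s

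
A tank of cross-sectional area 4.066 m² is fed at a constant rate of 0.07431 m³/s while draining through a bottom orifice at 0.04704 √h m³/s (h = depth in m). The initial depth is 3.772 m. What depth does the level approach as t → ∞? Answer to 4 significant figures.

A dh/dt = Q_in − 0.04704 √h. Steady state requires inflow = outflow:
Q_in = 0.04704 √h_ss ⇒ √h_ss = 0.07431/0.04704 = 1.57972.
h_ss = 1.57972² = 2.49551 m. (Since h₀ = 3.772 m > h_ss, the level will fall toward this value.)

2.496 m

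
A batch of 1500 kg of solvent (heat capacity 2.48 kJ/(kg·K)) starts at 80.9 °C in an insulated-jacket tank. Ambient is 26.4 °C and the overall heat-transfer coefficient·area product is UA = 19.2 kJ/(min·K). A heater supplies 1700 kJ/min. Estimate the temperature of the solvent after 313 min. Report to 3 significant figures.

108 °C

Energy balance: M c_p dT/dt = −UA(T − T_amb) + Q̇.
dT/dt = (T_ss − T)/τ with T_ss = T_amb + Q̇/UA = 26.4 + 1700/19.2 = 114.94 °C, τ = M c_p/UA = 1500·2.48/19.2 = 193.75 min.
This is linear first-order; T(t) = T_ss + (T₀ − T_ss) e^(−t/τ).
T(313) = 114.94 + (-34.042)·0.19879 = 108.17 °C.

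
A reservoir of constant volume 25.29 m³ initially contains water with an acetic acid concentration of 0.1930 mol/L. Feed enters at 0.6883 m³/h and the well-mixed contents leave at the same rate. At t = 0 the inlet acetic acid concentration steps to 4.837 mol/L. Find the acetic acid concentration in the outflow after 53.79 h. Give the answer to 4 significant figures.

3.763 mol/L

Accumulation = in − out for the solute gives V dC/dt = Q(C_in − C).
Rewrite as dC/dt + C/τ = C_in/τ, τ = V/Q = 36.7427 h.
This is linear first-order; C(t) = C_in + (C₀ − C_in) e^(−t/τ).
C(53.79) = 4.837 + (0.1930 − 4.837)·e^(−53.79/36.7427) = 4.837 + (-4.64400)·0.231317 = 3.76276 mol/L.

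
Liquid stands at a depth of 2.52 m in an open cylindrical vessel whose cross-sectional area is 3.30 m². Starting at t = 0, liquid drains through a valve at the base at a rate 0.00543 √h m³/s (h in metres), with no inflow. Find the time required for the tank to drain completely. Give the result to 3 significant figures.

1930 s

A dh/dt = −Q_out = −0.00543 √h.
∫ h^(−1/2) dh = −(0.00543/A) ∫ dt, giving 2√h = 2√h₀ − (0.00543/A) t.
Tank is empty when √h = 0: t_empty = 2A√h₀/0.00543.
t_empty = 2·3.30·√2.52/0.00543 = 6.6000·1.5875/0.00543 = 1929.5 s.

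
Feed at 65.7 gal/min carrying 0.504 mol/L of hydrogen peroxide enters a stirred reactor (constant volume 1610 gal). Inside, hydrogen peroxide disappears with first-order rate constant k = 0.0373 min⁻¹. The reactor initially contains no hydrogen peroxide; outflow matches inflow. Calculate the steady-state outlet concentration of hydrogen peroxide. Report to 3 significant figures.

V dC/dt = Q(C_in − C) − k V C.
Steady state (dC/dt = 0): C_ss = Q C_in/(Q + kV) = C_in/(1 + kV/Q).
C_ss = 65.7·0.504/(65.7 + 0.0373·1610) = 33.113/125.75 = 0.26332 mol/L.

0.263 mol/L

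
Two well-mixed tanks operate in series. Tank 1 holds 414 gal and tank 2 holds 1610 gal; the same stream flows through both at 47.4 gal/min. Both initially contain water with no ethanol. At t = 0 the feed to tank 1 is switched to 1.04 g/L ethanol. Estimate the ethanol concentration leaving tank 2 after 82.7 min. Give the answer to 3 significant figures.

0.917 g/L

Each tank obeys Vᵢ dCᵢ/dt = Q(Cᵢ₋₁ − Cᵢ), so τᵢ = Vᵢ/Q.
τ₁ = 414/47.4 = 8.7342 min; τ₂ = 1610/47.4 = 33.966 min.
Tank 1: C₁ = C_in(1 − e^(−t/τ₁)). Tank 2 (τ₁ ≠ τ₂): C₂ = C_in[1 − (τ₁ e^(−t/τ₁) − τ₂ e^(−t/τ₂))/(τ₁ − τ₂)].
At t = 82.7: e^(−t/τ₁) = 7.7243e-05, e^(−t/τ₂) = 0.087618.
C₂ = 1.04·[1 − (8.7342·7.7243e-05 − 33.966·0.087618)/(-25.232)] = 1.04·0.88208 = 0.91736 g/L.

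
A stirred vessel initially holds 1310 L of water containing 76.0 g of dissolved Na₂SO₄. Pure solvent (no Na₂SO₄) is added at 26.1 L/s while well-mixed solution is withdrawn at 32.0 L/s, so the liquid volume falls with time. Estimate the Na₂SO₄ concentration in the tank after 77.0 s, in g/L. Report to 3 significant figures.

0.00882 g/L

Total volume: dV/dt = Q_in − Q_out = -5.9000 L/s, so V(t) = 1310 − 5.9000 t and V(77.0) = 855.70 L.
Species balance (pure solvent in): dm/dt = −Q_out · m/V(t).
dm/m = −Q_out dt/(V₀ − 5.9000 t); integrating gives ln(m/m₀) = −(Q_out/(Q_in−Q_out)) ln(V/V₀).
m = m₀ (V₀/V)^(Q_out/(Q_in−Q_out)) = 76.0 × (1310/855.70)^(-5.4237) = 7.5456 g.
C = m/V = 7.5456/855.70 = 0.0088181 g/L.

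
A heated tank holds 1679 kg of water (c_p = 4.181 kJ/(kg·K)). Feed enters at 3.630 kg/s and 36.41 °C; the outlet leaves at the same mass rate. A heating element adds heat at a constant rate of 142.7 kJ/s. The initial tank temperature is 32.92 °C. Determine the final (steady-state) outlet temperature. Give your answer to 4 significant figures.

Energy balance: M c_p dT/dt = ṁ c_p (T_in − T) + 142.7.
At steady state dT/dt = 0 ⇒ T_ss = T_in + Q̇/(ṁ c_p) = 36.41 + 142.7/(3.630·4.181) = 45.8124 °C.

45.81 °C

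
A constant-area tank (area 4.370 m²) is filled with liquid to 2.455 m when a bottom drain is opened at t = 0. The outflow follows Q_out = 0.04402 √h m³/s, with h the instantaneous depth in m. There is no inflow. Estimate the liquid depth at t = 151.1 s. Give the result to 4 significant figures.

Volume balance on the tank: A dh/dt = −0.04402 √h.
This is separable: 2 d(√h)/dt = −0.04402/A, so √h = √h₀ − (0.04402/(2A)) t.
√h = √2.455 − 0.04402·151.1/(2·4.370) = 1.56684 − 0.761032 = 0.805812.
h = 0.805812² = 0.649332 m.

0.6493 m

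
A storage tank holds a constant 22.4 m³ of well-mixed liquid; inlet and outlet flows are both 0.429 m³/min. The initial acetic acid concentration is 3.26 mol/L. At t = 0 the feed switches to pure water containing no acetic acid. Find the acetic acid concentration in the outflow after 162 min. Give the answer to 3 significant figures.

0.146 mol/L

Accumulation = in − out for the solute gives V dC/dt = Q(C_in − C).
Rewrite as dC/dt + C/τ = C_in/τ, τ = V/Q = 52.214 min.
Solution: C(t) = C_in + (C₀ − C_in) e^(−t/τ).
C(162) = 0 + (3.26 − 0)·e^(−162/52.214) = 0 + (3.2600)·0.044933 = 0.14648 mol/L.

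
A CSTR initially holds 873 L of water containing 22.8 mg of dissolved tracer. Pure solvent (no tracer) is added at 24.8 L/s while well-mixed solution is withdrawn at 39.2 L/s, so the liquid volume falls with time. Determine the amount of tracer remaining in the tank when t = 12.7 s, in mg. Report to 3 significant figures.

12.0 mg

Let m(t) be the amount of tracer. Volume: V(t) = V₀ + (Q_in − Q_out) t = 873 − 14.400 t; V(12.7) = 690.12 L.
Species balance (pure solvent in): dm/dt = −Q_out · m/V(t).
Separate: dm/m = −Q_out dt/V(t) ⇒ ln(m/m₀) = −(Q_out/(Q_in−Q_out)) ln(V/V₀).
m = m₀ (V₀/V)^(Q_out/(Q_in−Q_out)) = 22.8 × (873/690.12)^(-2.7222) = 12.023 mg.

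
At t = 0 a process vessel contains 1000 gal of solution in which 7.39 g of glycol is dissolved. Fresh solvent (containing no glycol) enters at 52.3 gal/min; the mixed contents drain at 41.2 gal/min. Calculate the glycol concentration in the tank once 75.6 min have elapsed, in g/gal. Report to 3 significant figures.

Let m(t) be the amount of glycol. Volume: V(t) = V₀ + (Q_in − Q_out) t = 1000 + 11.100 t; V(75.6) = 1839.2 gal.
Species balance (pure solvent in): dm/dt = −Q_out · m/V(t).
dm/m = −Q_out dt/(V₀ + 11.100 t); integrating gives ln(m/m₀) = −(Q_out/(Q_in−Q_out)) ln(V/V₀).
m = m₀ (V₀/V)^(Q_out/(Q_in−Q_out)) = 7.39 × (1000/1839.2)^(3.7117) = 0.76993 g.
C = m/V = 0.76993/1839.2 = 0.00041863 g/gal.

0.000419 g/gal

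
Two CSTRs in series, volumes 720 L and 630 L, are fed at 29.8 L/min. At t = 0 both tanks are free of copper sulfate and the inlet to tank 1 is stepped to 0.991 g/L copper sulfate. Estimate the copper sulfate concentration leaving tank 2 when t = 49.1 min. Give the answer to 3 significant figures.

Species balance on tank i: dCᵢ/dt = (Cᵢ₋₁ − Cᵢ)/τᵢ with τᵢ = Vᵢ/Q.
τ₁ = 720/29.8 = 24.161 min; τ₂ = 630/29.8 = 21.141 min.
Tank 1: C₁ = C_in(1 − e^(−t/τ₁)). Tank 2 (τ₁ ≠ τ₂): C₂ = C_in[1 − (τ₁ e^(−t/τ₁) − τ₂ e^(−t/τ₂))/(τ₁ − τ₂)].
At t = 49.1: e^(−t/τ₁) = 0.13105, e^(−t/τ₂) = 0.098027.
C₂ = 0.991·[1 − (24.161·0.13105 − 21.141·0.098027)/(3.0201)] = 0.991·0.63781 = 0.63207 g/L.

0.632 g/L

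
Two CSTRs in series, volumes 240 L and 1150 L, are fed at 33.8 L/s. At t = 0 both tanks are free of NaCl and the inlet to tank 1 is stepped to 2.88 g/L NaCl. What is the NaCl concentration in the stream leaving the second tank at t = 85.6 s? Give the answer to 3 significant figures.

2.59 g/L

Each tank obeys Vᵢ dCᵢ/dt = Q(Cᵢ₋₁ − Cᵢ), so τᵢ = Vᵢ/Q.
τ₁ = 240/33.8 = 7.1006 s; τ₂ = 1150/33.8 = 34.024 s.
Tank 1: C₁ = C_in(1 − e^(−t/τ₁)). Tank 2 (τ₁ ≠ τ₂): C₂ = C_in[1 − (τ₁ e^(−t/τ₁) − τ₂ e^(−t/τ₂))/(τ₁ − τ₂)].
At t = 85.6: e^(−t/τ₁) = 5.8135e-06, e^(−t/τ₂) = 0.080791.
C₂ = 2.88·[1 − (7.1006·5.8135e-06 − 34.024·0.080791)/(-26.923)] = 2.88·0.89790 = 2.5860 g/L.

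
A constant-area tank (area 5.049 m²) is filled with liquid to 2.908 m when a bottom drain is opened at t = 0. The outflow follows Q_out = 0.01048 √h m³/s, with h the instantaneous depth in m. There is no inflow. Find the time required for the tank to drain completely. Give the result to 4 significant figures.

1643 s

A dh/dt = −Q_out = −0.01048 √h.
This is separable: 2 d(√h)/dt = −0.01048/A, so √h = √h₀ − (0.01048/(2A)) t.
Tank is empty when √h = 0: t_empty = 2A√h₀/0.01048.
t_empty = 2·5.049·√2.908/0.01048 = 10.0980·1.70529/0.01048 = 1643.13 s.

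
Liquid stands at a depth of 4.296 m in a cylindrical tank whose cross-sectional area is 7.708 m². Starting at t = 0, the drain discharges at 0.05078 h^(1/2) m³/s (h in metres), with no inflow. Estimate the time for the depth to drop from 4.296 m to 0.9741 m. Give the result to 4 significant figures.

329.6 s

Accumulation of liquid (constant cross-section A): A dh/dt = −0.05078 √h.
This is separable: 2 d(√h)/dt = −0.05078/A, so √h = √h₀ − (0.05078/(2A)) t.
t = 2A(√h₀ − √h)/0.05078 = 2·7.708·(√4.296 − √0.9741)/0.05078
  = 15.4160 × (2.07268 − 0.986965) / 0.05078 = 329.606 s.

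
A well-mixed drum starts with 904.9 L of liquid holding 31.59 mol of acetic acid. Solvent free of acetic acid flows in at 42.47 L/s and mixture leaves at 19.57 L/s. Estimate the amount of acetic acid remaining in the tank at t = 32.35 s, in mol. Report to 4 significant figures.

Let m(t) be the amount of acetic acid. Volume: V(t) = V₀ + (Q_in − Q_out) t = 904.9 + 22.9000 t; V(32.35) = 1645.71 L.
Species balance (pure solvent in): dm/dt = −Q_out · m/V(t).
dm/m = −Q_out dt/(V₀ + 22.9000 t); integrating gives ln(m/m₀) = −(Q_out/(Q_in−Q_out)) ln(V/V₀).
m = m₀ (V₀/V)^(Q_out/(Q_in−Q_out)) = 31.59 × (904.9/1645.71)^(0.854585) = 18.9482 mol.

18.95 mol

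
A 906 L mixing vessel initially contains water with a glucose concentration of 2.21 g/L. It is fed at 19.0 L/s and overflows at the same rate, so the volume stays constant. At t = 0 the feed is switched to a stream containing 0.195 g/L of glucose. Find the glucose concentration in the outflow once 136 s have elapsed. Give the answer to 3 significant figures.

Species balance on the tank: V dC/dt = Q(C_in − C).
So dC/dt = (C_in − C)/τ with τ = V/Q = 906/19.0 = 47.684 s.
Integrating: C(t) = C_in + (C₀ − C_in) e^(−t/τ).
C(136) = 0.195 + (2.21 − 0.195)·e^(−136/47.684) = 0.195 + (2.0150)·0.057723 = 0.31131 g/L.

0.311 g/L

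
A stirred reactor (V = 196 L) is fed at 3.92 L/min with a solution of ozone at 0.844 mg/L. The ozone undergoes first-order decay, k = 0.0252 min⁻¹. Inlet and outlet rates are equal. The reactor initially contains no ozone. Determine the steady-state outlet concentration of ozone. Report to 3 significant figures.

0.373 mg/L

Species balance: V dC/dt = Q C_in − Q C − k V C.
At steady state: 0 = Q C_in − (Q + kV) C_ss, so C_ss = Q C_in/(Q + kV).
C_ss = 3.92·0.844/(3.92 + 0.0252·196) = 3.3085/8.8592 = 0.37345 mg/L.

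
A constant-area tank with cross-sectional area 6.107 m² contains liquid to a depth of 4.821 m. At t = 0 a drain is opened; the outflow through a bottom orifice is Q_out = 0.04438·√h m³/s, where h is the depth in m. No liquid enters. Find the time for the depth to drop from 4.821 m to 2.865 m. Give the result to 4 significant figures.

Volume balance on the tank: A dh/dt = −0.04438 √h.
Separate and integrate: 2(√h − √h₀) = −(0.04438/A) t.
t = 2A(√h₀ − √h)/0.04438 = 2·6.107·(√4.821 − √2.865)/0.04438
  = 12.2140 × (2.19568 − 1.69263) / 0.04438 = 138.445 s.

138.4 s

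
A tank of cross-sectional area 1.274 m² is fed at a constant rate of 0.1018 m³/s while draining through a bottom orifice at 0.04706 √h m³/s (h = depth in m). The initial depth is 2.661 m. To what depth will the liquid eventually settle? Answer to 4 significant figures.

4.679 m

Accumulation of liquid (constant cross-section A): A dh/dt = Q_in − 0.04706 √h. At steady state dh/dt = 0:
Q_in = 0.04706 √h_ss ⇒ √h_ss = 0.1018/0.04706 = 2.16320.
h_ss = 2.16320² = 4.67942 m. (Since h₀ = 2.661 m < h_ss, the level will rise toward this value.)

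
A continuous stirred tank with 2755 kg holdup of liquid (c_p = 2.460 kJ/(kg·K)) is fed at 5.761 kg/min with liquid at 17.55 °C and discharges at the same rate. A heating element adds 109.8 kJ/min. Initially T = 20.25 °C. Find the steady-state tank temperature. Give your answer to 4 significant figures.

M c_p dT/dt = ṁ c_p (T_in − T) + Q̇.
At steady state dT/dt = 0 ⇒ T_ss = T_in + Q̇/(ṁ c_p) = 17.55 + 109.8/(5.761·2.460) = 25.2976 °C.

25.30 °C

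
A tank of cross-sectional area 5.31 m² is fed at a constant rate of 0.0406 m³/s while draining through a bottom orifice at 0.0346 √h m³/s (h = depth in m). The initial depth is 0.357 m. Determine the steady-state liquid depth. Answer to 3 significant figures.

A dh/dt = Q_in − 0.0346 √h. Steady state requires inflow = outflow:
Q_in = 0.0346 √h_ss ⇒ √h_ss = 0.0406/0.0346 = 1.1734.
h_ss = 1.1734² = 1.3769 m. (Since h₀ = 0.357 m < h_ss, the level will rise toward this value.)

1.38 m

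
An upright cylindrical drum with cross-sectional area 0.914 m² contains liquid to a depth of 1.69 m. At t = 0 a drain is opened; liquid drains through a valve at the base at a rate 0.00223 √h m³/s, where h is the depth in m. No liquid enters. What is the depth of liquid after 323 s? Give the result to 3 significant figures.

A dh/dt = −Q_out = −0.00223 √h.
Separate and integrate: 2(√h − √h₀) = −(0.00223/A) t.
√h = √1.69 − 0.00223·323/(2·0.914) = 1.3000 − 0.39403 = 0.90597.
h = 0.90597² = 0.82078 m.

0.821 m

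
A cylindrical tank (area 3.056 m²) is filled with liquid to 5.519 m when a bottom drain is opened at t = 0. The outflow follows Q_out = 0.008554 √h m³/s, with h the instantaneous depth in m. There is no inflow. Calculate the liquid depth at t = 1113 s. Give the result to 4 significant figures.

0.6266 m

Mass balance (ρ constant): A dh/dt = −0.008554 √h.
Separate and integrate: 2(√h − √h₀) = −(0.008554/A) t.
√h = √5.519 − 0.008554·1113/(2·3.056) = 2.34926 − 1.55769 = 0.791565.
h = 0.791565² = 0.626575 m.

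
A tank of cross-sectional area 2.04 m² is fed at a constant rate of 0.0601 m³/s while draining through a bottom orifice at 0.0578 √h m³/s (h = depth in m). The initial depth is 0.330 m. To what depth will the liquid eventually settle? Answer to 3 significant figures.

1.08 m

Level balance: A dh/dt = 0.0601 − 0.0578 √h. Setting dh/dt = 0:
Q_in = 0.0578 √h_ss ⇒ √h_ss = 0.0601/0.0578 = 1.0398.
h_ss = 1.0398² = 1.0812 m. (Since h₀ = 0.330 m < h_ss, the level will rise toward this value.)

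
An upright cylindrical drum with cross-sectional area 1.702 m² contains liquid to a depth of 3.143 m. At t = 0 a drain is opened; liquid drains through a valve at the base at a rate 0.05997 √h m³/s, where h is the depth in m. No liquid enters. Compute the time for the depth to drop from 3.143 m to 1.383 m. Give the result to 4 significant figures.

With no inflow, A dh/dt = −0.05997 √h.
∫ h^(−1/2) dh = −(0.05997/A) ∫ dt, giving 2√h = 2√h₀ − (0.05997/A) t.
t = 2A(√h₀ − √h)/0.05997 = 2·1.702·(√3.143 − √1.383)/0.05997
  = 3.40400 × (1.77285 − 1.17601) / 0.05997 = 33.8777 s.

33.88 s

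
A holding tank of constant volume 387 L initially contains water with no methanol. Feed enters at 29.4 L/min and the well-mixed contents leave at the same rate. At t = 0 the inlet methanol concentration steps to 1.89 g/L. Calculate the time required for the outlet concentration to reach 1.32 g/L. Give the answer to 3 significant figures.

15.8 min

Transient balance on the dissolved component: V dC/dt = Q(C_in − C), so τ = V/Q = 13.163 min.
C(t) = C_in + (C₀ − C_in) e^(−t/τ). Set C = 1.32 and solve for t:
e^(−t/τ) = (C − C_in)/(C₀ − C_in) = (1.32 − 1.89)/(0 − 1.89) = 0.30159
t = −τ ln(…) = 13.163 × 1.1987 = 15.779 min.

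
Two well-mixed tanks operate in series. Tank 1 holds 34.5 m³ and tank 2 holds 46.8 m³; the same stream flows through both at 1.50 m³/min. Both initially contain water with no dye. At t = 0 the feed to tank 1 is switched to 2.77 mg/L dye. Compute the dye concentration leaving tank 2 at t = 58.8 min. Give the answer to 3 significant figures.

Time constants: τᵢ = Vᵢ/Q for each well-mixed tank.
τ₁ = 34.5/1.50 = 23.000 min; τ₂ = 46.8/1.50 = 31.200 min.
Solving the cascade with C₁(0)=C₂(0)=0 gives C₂(t) = C_in[1 − (τ₁ e^(−t/τ₁) − τ₂ e^(−t/τ₂))/(τ₁ − τ₂)].
At t = 58.8: e^(−t/τ₁) = 0.077574, e^(−t/τ₂) = 0.15189.
C₂ = 2.77·[1 − (23.000·0.077574 − 31.200·0.15189)/(-8.2000)] = 2.77·0.63967 = 1.7719 mg/L.

1.77 mg/L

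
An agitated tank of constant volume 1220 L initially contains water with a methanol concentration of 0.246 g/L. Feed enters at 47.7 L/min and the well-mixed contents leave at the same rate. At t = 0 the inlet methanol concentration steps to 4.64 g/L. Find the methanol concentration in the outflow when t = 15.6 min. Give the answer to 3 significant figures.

Mass balance on the solute (V constant): V dC/dt = Q(C_in − C).
Rewrite as dC/dt + C/τ = C_in/τ, τ = V/Q = 25.577 min.
Solution: C(t) = C_in + (C₀ − C_in) e^(−t/τ).
C(15.6) = 4.64 + (0.246 − 4.64)·e^(−15.6/25.577) = 4.64 + (-4.3940)·0.54339 = 2.2524 g/L.

2.25 g/L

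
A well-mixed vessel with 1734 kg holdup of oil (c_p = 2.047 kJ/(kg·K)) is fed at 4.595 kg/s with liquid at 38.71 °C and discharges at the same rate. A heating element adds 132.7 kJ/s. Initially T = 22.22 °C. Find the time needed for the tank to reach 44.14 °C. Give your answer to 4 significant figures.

M c_p dT/dt = ṁ c_p (T_in − T) + Q̇.
τ = M/ṁ = 377.367 s; T_ss = T_in + Q̇/(ṁ c_p) = 52.8181 °C.
T(t) = T_ss + (T₀ − T_ss) e^(−t/τ). Set T = 44.14:
e^(−t/τ) = (44.14 − 52.8181)/(22.22 − 52.8181) = 0.283615
t = −377.367 · ln(0.283615) = 475.534 s.

475.5 s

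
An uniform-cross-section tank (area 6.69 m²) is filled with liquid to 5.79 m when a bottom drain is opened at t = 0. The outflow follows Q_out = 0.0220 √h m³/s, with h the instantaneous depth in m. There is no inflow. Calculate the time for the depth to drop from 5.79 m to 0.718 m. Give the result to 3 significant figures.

948 s

With no inflow, A dh/dt = −0.0220 √h.
This is separable: 2 d(√h)/dt = −0.0220/A, so √h = √h₀ − (0.0220/(2A)) t.
t = 2A(√h₀ − √h)/0.0220 = 2·6.69·(√5.79 − √0.718)/0.0220
  = 13.380 × (2.4062 − 0.84735) / 0.0220 = 948.09 s.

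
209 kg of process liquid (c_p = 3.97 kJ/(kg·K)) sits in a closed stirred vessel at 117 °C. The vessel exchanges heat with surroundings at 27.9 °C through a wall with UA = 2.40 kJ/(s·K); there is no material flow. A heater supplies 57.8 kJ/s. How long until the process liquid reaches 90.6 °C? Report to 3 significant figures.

180 s

Lumped-capacitance energy balance: M c_p dT/dt = UA(T_amb − T) + Q̇.
τ = M c_p/UA = 345.72 s; T_ss = T_amb + Q̇/UA = 27.9 + 57.8/2.40 = 51.983 °C.
T(t) = T_ss + (T₀ − T_ss)e^(−t/τ); set T = 90.6:
t = −τ ln[(T − T_ss)/(T₀ − T_ss)] = −345.72 · ln(0.59395) = 180.11 s.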